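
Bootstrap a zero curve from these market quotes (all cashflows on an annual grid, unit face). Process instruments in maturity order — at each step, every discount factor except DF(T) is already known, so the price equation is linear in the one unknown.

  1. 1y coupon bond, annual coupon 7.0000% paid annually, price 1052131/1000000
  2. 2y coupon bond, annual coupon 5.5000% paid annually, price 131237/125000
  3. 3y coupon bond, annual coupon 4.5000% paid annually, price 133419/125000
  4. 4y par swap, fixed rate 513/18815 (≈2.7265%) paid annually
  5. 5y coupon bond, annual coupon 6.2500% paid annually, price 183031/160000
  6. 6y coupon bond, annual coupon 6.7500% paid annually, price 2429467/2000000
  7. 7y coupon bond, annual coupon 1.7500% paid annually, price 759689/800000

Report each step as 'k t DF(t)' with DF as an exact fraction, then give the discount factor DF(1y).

step 1 [1y] bond c/1=7/100: DF=(1052131/1000000 − 7/100·(0))/(1+7/100) = 9833/10000 ≈ 0.983300
step 2 [2y] bond c/1=11/200: DF=(131237/125000 − 11/200·(0.983300))/(1+11/200) = 9439/10000 ≈ 0.943900
step 3 [3y] bond c/1=9/200: DF=(133419/125000 − 9/200·(0.983300+0.943900))/(1+9/200) = 1173/1250 ≈ 0.938400
step 4 [4y] swap r/1=513/18815: DF=(1 − 513/18815·(0.983300+0.943900+0.938400))/(1+513/18815) = 4487/5000 ≈ 0.897400
step 5 [5y] bond c/1=1/16: DF=(183031/160000 − 1/16·(0.983300+0.943900+0.938400+0.897400))/(1+1/16) = 8553/10000 ≈ 0.855300
step 6 [6y] bond c/1=27/400: DF=(2429467/2000000 − 27/400·(0.983300+0.943900+0.938400+0.897400+0.855300))/(1+27/400) = 8459/10000 ≈ 0.845900
step 7 [7y] bond c/1=7/400: DF=(759689/800000 − 7/400·(0.983300+0.943900+0.938400+0.897400+0.855300+0.845900))/(1+7/400) = 8393/10000 ≈ 0.839300

1 1 9833/10000
2 2 9439/10000
3 3 1173/1250
4 4 4487/5000
5 5 8553/10000
6 6 8459/10000
7 7 8393/10000
DF(1y) = 9833/10000 ≈ 0.983300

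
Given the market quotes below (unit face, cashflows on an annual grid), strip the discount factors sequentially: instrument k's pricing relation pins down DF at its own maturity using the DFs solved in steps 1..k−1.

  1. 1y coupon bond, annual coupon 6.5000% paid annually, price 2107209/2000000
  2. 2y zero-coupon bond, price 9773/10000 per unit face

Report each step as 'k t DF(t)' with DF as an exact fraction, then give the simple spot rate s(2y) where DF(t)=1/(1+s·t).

step 1 [1y] bond c/1=13/200: DF=(2107209/2000000 − 13/200·(0))/(1+13/200) = 9893/10000 ≈ 0.989300
step 2 [2y] zero: DF = P = 9773/10000 ≈ 0.977300

1 1 9893/10000
2 2 9773/10000
s(2y) = (1/(9773/10000) − 1)/(2) = 227/19546 ≈ 1.1614%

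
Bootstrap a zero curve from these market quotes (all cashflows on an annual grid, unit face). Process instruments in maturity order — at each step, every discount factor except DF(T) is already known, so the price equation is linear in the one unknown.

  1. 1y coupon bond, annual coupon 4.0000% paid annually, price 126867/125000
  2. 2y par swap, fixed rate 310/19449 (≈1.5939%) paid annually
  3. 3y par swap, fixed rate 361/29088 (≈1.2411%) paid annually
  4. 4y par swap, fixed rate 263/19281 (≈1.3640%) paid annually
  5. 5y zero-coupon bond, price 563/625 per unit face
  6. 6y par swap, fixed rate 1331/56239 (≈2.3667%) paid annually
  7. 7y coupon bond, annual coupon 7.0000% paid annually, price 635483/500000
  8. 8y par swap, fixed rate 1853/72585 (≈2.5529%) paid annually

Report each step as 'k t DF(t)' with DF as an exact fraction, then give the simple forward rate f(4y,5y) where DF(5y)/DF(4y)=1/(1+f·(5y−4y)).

step 1 [1y] bond c/1=1/25: DF=(126867/125000 − 1/25·(0))/(1+1/25) = 9759/10000 ≈ 0.975900
step 2 [2y] swap r/1=310/19449: DF=(1 − 310/19449·(0.975900))/(1+310/19449) = 969/1000 ≈ 0.969000
step 3 [3y] swap r/1=361/29088: DF=(1 − 361/29088·(0.975900+0.969000))/(1+361/29088) = 9639/10000 ≈ 0.963900
step 4 [4y] swap r/1=263/19281: DF=(1 − 263/19281·(0.975900+0.969000+0.963900))/(1+263/19281) = 4737/5000 ≈ 0.947400
step 5 [5y] zero: DF = P = 563/625 ≈ 0.900800
step 6 [6y] swap r/1=1331/56239: DF=(1 − 1331/56239·(0.975900+0.969000+0.963900+0.947400+0.900800))/(1+1331/56239) = 8669/10000 ≈ 0.866900
step 7 [7y] bond c/1=7/100: DF=(635483/500000 − 7/100·(0.975900+0.969000+0.963900+0.947400+0.900800+0.866900))/(1+7/100) = 8199/10000 ≈ 0.819900
step 8 [8y] swap r/1=1853/72585: DF=(1 − 1853/72585·(0.975900+0.969000+0.963900+0.947400+0.900800+0.866900+0.819900))/(1+1853/72585) = 8147/10000 ≈ 0.814700

1 1 9759/10000
2 2 969/1000
3 3 9639/10000
4 4 4737/5000
5 5 563/625
6 6 8669/10000
7 7 8199/10000
8 8 8147/10000
f(4y,5y) = ((4737/5000)/(563/625) − 1)/(1) = 233/4504 ≈ 5.1732%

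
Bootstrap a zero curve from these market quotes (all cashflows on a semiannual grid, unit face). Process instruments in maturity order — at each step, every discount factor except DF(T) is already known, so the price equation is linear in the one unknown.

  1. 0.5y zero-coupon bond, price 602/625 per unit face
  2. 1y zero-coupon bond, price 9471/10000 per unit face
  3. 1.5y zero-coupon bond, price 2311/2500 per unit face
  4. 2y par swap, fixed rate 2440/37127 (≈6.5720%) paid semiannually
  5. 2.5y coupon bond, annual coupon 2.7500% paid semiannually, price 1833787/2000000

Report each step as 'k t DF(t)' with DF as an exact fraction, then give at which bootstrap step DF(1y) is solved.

1 1/2 602/625
2 1 9471/10000
3 3/2 2311/2500
4 2 439/500
5 5/2 8541/10000
DF(1y) is solved at step 2

step 1 [0.5y] zero: DF = P = 602/625 ≈ 0.963200
step 2 [1y] zero: DF = P = 9471/10000 ≈ 0.947100
step 3 [1.5y] zero: DF = P = 2311/2500 ≈ 0.924400
step 4 [2y] swap r/2=1220/37127: DF=(1 − 1220/37127·(0.963200+0.947100+0.924400))/(1+1220/37127) = 439/500 ≈ 0.878000
step 5 [2.5y] bond c/2=11/800: DF=(1833787/2000000 − 11/800·(0.963200+0.947100+0.924400+0.878000))/(1+11/800) = 8541/10000 ≈ 0.854100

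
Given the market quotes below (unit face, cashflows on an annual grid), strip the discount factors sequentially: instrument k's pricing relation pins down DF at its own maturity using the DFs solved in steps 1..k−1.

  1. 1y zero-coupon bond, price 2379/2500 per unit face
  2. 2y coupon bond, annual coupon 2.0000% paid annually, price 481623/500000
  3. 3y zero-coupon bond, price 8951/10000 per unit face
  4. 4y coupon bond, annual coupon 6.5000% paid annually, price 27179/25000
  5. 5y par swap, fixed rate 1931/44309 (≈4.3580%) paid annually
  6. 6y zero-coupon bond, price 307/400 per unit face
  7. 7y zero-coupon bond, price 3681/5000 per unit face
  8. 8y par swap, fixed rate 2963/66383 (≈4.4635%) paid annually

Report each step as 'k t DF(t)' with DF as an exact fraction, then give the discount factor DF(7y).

step 1 [1y] zero: DF = P = 2379/2500 ≈ 0.951600
step 2 [2y] bond c/1=1/50: DF=(481623/500000 − 1/50·(0.951600))/(1+1/50) = 9257/10000 ≈ 0.925700
step 3 [3y] zero: DF = P = 8951/10000 ≈ 0.895100
step 4 [4y] bond c/1=13/200: DF=(27179/25000 − 13/200·(0.951600+0.925700+0.895100))/(1+13/200) = 2129/2500 ≈ 0.851600
step 5 [5y] swap r/1=1931/44309: DF=(1 − 1931/44309·(0.951600+0.925700+0.895100+0.851600))/(1+1931/44309) = 8069/10000 ≈ 0.806900
step 6 [6y] zero: DF = P = 307/400 ≈ 0.767500
step 7 [7y] zero: DF = P = 3681/5000 ≈ 0.736200
step 8 [8y] swap r/1=2963/66383: DF=(1 − 2963/66383·(0.951600+0.925700+0.895100+0.851600+0.806900+0.767500+0.736200))/(1+2963/66383) = 7037/10000 ≈ 0.703700

1 1 2379/2500
2 2 9257/10000
3 3 8951/10000
4 4 2129/2500
5 5 8069/10000
6 6 307/400
7 7 3681/5000
8 8 7037/10000
DF(7y) = 3681/5000 ≈ 0.736200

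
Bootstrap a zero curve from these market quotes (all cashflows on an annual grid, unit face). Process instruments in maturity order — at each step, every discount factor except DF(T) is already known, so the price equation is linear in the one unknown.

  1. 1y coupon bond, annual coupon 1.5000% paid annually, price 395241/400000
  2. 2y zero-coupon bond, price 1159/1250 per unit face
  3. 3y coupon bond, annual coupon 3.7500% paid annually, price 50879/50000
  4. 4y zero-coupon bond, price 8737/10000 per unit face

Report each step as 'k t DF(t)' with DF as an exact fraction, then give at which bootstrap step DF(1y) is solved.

1 1 1947/2000
2 2 1159/1250
3 3 9121/10000
4 4 8737/10000
DF(1y) is solved at step 1

step 1 [1y] bond c/1=3/200: DF=(395241/400000 − 3/200·(0))/(1+3/200) = 1947/2000 ≈ 0.973500
step 2 [2y] zero: DF = P = 1159/1250 ≈ 0.927200
step 3 [3y] bond c/1=3/80: DF=(50879/50000 − 3/80·(0.973500+0.927200))/(1+3/80) = 9121/10000 ≈ 0.912100
step 4 [4y] zero: DF = P = 8737/10000 ≈ 0.873700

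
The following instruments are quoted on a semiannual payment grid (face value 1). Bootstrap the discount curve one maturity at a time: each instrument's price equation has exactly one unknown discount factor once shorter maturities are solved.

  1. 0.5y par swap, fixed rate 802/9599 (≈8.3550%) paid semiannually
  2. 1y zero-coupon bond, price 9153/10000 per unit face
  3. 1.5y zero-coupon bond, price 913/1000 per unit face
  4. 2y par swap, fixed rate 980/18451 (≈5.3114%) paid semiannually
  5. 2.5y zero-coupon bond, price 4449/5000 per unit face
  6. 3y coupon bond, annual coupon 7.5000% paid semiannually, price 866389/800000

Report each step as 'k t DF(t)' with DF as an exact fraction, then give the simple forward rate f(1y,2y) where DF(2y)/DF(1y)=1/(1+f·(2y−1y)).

1 1/2 9599/10000
2 1 9153/10000
3 3/2 913/1000
4 2 451/500
5 5/2 4449/5000
6 3 8783/10000
f(1y,2y) = ((9153/10000)/(451/500) − 1)/(1) = 133/9020 ≈ 1.4745%

step 1 [0.5y] swap r/2=401/9599: DF=(1 − 401/9599·(0))/(1+401/9599) = 9599/10000 ≈ 0.959900
step 2 [1y] zero: DF = P = 9153/10000 ≈ 0.915300
step 3 [1.5y] zero: DF = P = 913/1000 ≈ 0.913000
step 4 [2y] swap r/2=490/18451: DF=(1 − 490/18451·(0.959900+0.915300+0.913000))/(1+490/18451) = 451/500 ≈ 0.902000
step 5 [2.5y] zero: DF = P = 4449/5000 ≈ 0.889800
step 6 [3y] bond c/2=3/80: DF=(866389/800000 − 3/80·(0.959900+0.915300+0.913000+0.902000+0.889800))/(1+3/80) = 8783/10000 ≈ 0.878300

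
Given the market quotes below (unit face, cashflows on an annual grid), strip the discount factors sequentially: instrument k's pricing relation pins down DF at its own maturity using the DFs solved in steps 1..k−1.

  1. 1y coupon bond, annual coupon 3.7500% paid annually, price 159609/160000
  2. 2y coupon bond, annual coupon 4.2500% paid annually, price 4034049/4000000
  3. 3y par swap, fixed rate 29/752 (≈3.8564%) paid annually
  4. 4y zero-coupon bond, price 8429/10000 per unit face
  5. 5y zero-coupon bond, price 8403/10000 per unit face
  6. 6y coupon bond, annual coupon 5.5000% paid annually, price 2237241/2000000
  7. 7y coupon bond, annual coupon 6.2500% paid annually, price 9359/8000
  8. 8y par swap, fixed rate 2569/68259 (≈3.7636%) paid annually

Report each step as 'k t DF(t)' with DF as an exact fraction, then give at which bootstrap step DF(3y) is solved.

step 1 [1y] bond c/1=3/80: DF=(159609/160000 − 3/80·(0))/(1+3/80) = 1923/2000 ≈ 0.961500
step 2 [2y] bond c/1=17/400: DF=(4034049/4000000 − 17/400·(0.961500))/(1+17/400) = 4641/5000 ≈ 0.928200
step 3 [3y] swap r/1=29/752: DF=(1 − 29/752·(0.961500+0.928200))/(1+29/752) = 8927/10000 ≈ 0.892700
step 4 [4y] zero: DF = P = 8429/10000 ≈ 0.842900
step 5 [5y] zero: DF = P = 8403/10000 ≈ 0.840300
step 6 [6y] bond c/1=11/200: DF=(2237241/2000000 − 11/200·(0.961500+0.928200+0.892700+0.842900+0.840300))/(1+11/200) = 331/400 ≈ 0.827500
step 7 [7y] bond c/1=1/16: DF=(9359/8000 − 1/16·(0.961500+0.928200+0.892700+0.842900+0.840300+0.827500))/(1+1/16) = 7897/10000 ≈ 0.789700
step 8 [8y] swap r/1=2569/68259: DF=(1 − 2569/68259·(0.961500+0.928200+0.892700+0.842900+0.840300+0.827500+0.789700))/(1+2569/68259) = 7431/10000 ≈ 0.743100

1 1 1923/2000
2 2 4641/5000
3 3 8927/10000
4 4 8429/10000
5 5 8403/10000
6 6 331/400
7 7 7897/10000
8 8 7431/10000
DF(3y) is solved at step 3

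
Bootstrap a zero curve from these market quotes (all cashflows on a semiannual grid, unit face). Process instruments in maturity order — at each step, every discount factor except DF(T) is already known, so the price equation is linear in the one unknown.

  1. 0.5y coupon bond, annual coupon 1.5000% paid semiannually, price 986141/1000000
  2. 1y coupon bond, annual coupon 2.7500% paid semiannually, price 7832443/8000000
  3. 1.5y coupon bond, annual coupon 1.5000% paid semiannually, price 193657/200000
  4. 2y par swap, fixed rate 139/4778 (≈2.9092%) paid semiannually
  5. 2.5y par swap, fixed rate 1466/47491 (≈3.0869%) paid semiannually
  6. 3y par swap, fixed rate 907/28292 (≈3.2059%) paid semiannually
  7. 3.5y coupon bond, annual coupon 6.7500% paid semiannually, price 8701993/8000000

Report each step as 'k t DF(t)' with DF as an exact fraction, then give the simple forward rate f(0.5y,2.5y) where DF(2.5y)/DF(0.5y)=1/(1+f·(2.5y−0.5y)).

step 1 [0.5y] bond c/2=3/400: DF=(986141/1000000 − 3/400·(0))/(1+3/400) = 2447/2500 ≈ 0.978800
step 2 [1y] bond c/2=11/800: DF=(7832443/8000000 − 11/800·(0.978800))/(1+11/800) = 381/400 ≈ 0.952500
step 3 [1.5y] bond c/2=3/400: DF=(193657/200000 − 3/400·(0.978800+0.952500))/(1+3/400) = 9467/10000 ≈ 0.946700
step 4 [2y] swap r/2=139/9556: DF=(1 − 139/9556·(0.978800+0.952500+0.946700))/(1+139/9556) = 2361/2500 ≈ 0.944400
step 5 [2.5y] swap r/2=733/47491: DF=(1 − 733/47491·(0.978800+0.952500+0.946700+0.944400))/(1+733/47491) = 9267/10000 ≈ 0.926700
step 6 [3y] swap r/2=907/56584: DF=(1 − 907/56584·(0.978800+0.952500+0.946700+0.944400+0.926700))/(1+907/56584) = 9093/10000 ≈ 0.909300
step 7 [3.5y] bond c/2=27/800: DF=(8701993/8000000 − 27/800·(0.978800+0.952500+0.946700+0.944400+0.926700+0.909300))/(1+27/800) = 347/400 ≈ 0.867500

1 1/2 2447/2500
2 1 381/400
3 3/2 9467/10000
4 2 2361/2500
5 5/2 9267/10000
6 3 9093/10000
7 7/2 347/400
f(0.5y,2.5y) = ((2447/2500)/(9267/10000) − 1)/(2) = 521/18534 ≈ 2.8110%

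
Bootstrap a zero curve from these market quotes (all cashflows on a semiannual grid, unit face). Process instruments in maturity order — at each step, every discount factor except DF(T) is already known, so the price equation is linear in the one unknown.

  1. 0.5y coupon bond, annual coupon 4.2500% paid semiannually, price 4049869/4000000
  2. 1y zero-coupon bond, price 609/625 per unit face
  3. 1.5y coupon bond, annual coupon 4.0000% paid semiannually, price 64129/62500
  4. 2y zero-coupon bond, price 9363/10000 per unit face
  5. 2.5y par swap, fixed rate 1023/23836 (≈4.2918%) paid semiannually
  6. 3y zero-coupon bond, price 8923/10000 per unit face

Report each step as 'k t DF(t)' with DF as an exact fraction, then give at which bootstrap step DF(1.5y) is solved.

step 1 [0.5y] bond c/2=17/800: DF=(4049869/4000000 − 17/800·(0))/(1+17/800) = 4957/5000 ≈ 0.991400
step 2 [1y] zero: DF = P = 609/625 ≈ 0.974400
step 3 [1.5y] bond c/2=1/50: DF=(64129/62500 − 1/50·(0.991400+0.974400))/(1+1/50) = 4837/5000 ≈ 0.967400
step 4 [2y] zero: DF = P = 9363/10000 ≈ 0.936300
step 5 [2.5y] swap r/2=1023/47672: DF=(1 − 1023/47672·(0.991400+0.974400+0.967400+0.936300))/(1+1023/47672) = 8977/10000 ≈ 0.897700
step 6 [3y] zero: DF = P = 8923/10000 ≈ 0.892300

1 1/2 4957/5000
2 1 609/625
3 3/2 4837/5000
4 2 9363/10000
5 5/2 8977/10000
6 3 8923/10000
DF(1.5y) is solved at step 3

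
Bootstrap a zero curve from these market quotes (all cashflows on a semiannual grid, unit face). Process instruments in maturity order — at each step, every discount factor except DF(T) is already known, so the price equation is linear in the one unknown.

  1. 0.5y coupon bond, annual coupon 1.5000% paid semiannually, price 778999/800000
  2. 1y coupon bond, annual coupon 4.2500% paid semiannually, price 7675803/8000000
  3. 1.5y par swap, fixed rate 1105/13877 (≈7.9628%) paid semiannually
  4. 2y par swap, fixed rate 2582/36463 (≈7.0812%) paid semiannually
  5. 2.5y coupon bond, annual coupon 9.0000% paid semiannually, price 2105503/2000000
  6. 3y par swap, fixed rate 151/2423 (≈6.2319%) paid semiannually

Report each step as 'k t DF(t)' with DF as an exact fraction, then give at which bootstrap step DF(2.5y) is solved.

1 1/2 1933/2000
2 1 4597/5000
3 3/2 1779/2000
4 2 8709/10000
5 5/2 1063/1250
6 3 8339/10000
DF(2.5y) is solved at step 5

step 1 [0.5y] bond c/2=3/400: DF=(778999/800000 − 3/400·(0))/(1+3/400) = 1933/2000 ≈ 0.966500
step 2 [1y] bond c/2=17/800: DF=(7675803/8000000 − 17/800·(0.966500))/(1+17/800) = 4597/5000 ≈ 0.919400
step 3 [1.5y] swap r/2=1105/27754: DF=(1 − 1105/27754·(0.966500+0.919400))/(1+1105/27754) = 1779/2000 ≈ 0.889500
step 4 [2y] swap r/2=1291/36463: DF=(1 − 1291/36463·(0.966500+0.919400+0.889500))/(1+1291/36463) = 8709/10000 ≈ 0.870900
step 5 [2.5y] bond c/2=9/200: DF=(2105503/2000000 − 9/200·(0.966500+0.919400+0.889500+0.870900))/(1+9/200) = 1063/1250 ≈ 0.850400
step 6 [3y] swap r/2=151/4846: DF=(1 − 151/4846·(0.966500+0.919400+0.889500+0.870900+0.850400))/(1+151/4846) = 8339/10000 ≈ 0.833900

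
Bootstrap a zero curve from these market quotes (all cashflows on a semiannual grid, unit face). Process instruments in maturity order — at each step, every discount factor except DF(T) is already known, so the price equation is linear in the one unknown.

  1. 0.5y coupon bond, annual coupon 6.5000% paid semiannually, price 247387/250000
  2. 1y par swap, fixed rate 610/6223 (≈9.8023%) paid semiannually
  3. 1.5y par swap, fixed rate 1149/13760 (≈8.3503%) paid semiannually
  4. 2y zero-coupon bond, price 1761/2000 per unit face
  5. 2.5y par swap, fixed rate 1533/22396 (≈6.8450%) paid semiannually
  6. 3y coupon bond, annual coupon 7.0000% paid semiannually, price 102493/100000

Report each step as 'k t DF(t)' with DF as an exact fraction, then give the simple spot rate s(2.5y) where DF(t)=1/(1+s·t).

1 1/2 599/625
2 1 1817/2000
3 3/2 8851/10000
4 2 1761/2000
5 5/2 8467/10000
6 3 2097/2500
s(2.5y) = (1/(8467/10000) − 1)/(5/2) = 3066/42335 ≈ 7.2422%

step 1 [0.5y] bond c/2=13/400: DF=(247387/250000 − 13/400·(0))/(1+13/400) = 599/625 ≈ 0.958400
step 2 [1y] swap r/2=305/6223: DF=(1 − 305/6223·(0.958400))/(1+305/6223) = 1817/2000 ≈ 0.908500
step 3 [1.5y] swap r/2=1149/27520: DF=(1 − 1149/27520·(0.958400+0.908500))/(1+1149/27520) = 8851/10000 ≈ 0.885100
step 4 [2y] zero: DF = P = 1761/2000 ≈ 0.880500
step 5 [2.5y] swap r/2=1533/44792: DF=(1 − 1533/44792·(0.958400+0.908500+0.885100+0.880500))/(1+1533/44792) = 8467/10000 ≈ 0.846700
step 6 [3y] bond c/2=7/200: DF=(102493/100000 − 7/200·(0.958400+0.908500+0.885100+0.880500+0.846700))/(1+7/200) = 2097/2500 ≈ 0.838800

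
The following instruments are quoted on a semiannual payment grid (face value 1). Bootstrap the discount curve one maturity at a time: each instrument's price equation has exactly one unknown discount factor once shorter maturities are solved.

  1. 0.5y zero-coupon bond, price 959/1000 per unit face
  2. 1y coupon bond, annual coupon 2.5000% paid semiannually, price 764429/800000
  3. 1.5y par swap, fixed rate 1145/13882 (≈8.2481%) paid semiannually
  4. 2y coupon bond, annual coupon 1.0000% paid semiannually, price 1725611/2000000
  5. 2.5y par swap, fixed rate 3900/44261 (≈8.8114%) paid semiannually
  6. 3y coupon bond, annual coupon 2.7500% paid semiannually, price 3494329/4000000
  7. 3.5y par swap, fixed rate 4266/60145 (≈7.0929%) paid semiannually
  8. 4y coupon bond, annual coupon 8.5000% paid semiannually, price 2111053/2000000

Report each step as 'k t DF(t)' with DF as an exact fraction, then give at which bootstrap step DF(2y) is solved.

1 1/2 959/1000
2 1 9319/10000
3 3/2 1771/2000
4 2 8447/10000
5 5/2 161/200
6 3 8017/10000
7 7/2 7867/10000
8 4 7673/10000
DF(2y) is solved at step 4

step 1 [0.5y] zero: DF = P = 959/1000 ≈ 0.959000
step 2 [1y] bond c/2=1/80: DF=(764429/800000 − 1/80·(0.959000))/(1+1/80) = 9319/10000 ≈ 0.931900
step 3 [1.5y] swap r/2=1145/27764: DF=(1 − 1145/27764·(0.959000+0.931900))/(1+1145/27764) = 1771/2000 ≈ 0.885500
step 4 [2y] bond c/2=1/200: DF=(1725611/2000000 − 1/200·(0.959000+0.931900+0.885500))/(1+1/200) = 8447/10000 ≈ 0.844700
step 5 [2.5y] swap r/2=1950/44261: DF=(1 − 1950/44261·(0.959000+0.931900+0.885500+0.844700))/(1+1950/44261) = 161/200 ≈ 0.805000
step 6 [3y] bond c/2=11/800: DF=(3494329/4000000 − 11/800·(0.959000+0.931900+0.885500+0.844700+0.805000))/(1+11/800) = 8017/10000 ≈ 0.801700
step 7 [3.5y] swap r/2=2133/60145: DF=(1 − 2133/60145·(0.959000+0.931900+0.885500+0.844700+0.805000+0.801700))/(1+2133/60145) = 7867/10000 ≈ 0.786700
step 8 [4y] bond c/2=17/400: DF=(2111053/2000000 − 17/400·(0.959000+0.931900+0.885500+0.844700+0.805000+0.801700+0.786700))/(1+17/400) = 7673/10000 ≈ 0.767300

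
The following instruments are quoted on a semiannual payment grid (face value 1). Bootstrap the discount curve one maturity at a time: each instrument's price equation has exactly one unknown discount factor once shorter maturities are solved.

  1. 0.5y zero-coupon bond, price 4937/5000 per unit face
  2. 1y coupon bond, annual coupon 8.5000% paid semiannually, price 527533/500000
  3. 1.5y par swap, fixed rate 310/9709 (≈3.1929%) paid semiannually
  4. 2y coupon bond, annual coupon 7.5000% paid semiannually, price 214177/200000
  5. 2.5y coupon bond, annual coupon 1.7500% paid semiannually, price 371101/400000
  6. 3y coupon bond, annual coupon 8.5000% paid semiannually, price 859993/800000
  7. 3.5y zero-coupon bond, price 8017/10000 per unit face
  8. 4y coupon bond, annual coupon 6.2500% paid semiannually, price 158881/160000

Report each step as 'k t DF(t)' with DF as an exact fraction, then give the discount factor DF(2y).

step 1 [0.5y] zero: DF = P = 4937/5000 ≈ 0.987400
step 2 [1y] bond c/2=17/400: DF=(527533/500000 − 17/400·(0.987400))/(1+17/400) = 4859/5000 ≈ 0.971800
step 3 [1.5y] swap r/2=155/9709: DF=(1 − 155/9709·(0.987400+0.971800))/(1+155/9709) = 1907/2000 ≈ 0.953500
step 4 [2y] bond c/2=3/80: DF=(214177/200000 − 3/80·(0.987400+0.971800+0.953500))/(1+3/80) = 9269/10000 ≈ 0.926900
step 5 [2.5y] bond c/2=7/800: DF=(371101/400000 − 7/800·(0.987400+0.971800+0.953500+0.926900))/(1+7/800) = 554/625 ≈ 0.886400
step 6 [3y] bond c/2=17/400: DF=(859993/800000 − 17/400·(0.987400+0.971800+0.953500+0.926900+0.886400))/(1+17/400) = 1677/2000 ≈ 0.838500
step 7 [3.5y] zero: DF = P = 8017/10000 ≈ 0.801700
step 8 [4y] bond c/2=1/32: DF=(158881/160000 − 1/32·(0.987400+0.971800+0.953500+0.926900+0.886400+0.838500+0.801700))/(1+1/32) = 77/100 ≈ 0.770000

1 1/2 4937/5000
2 1 4859/5000
3 3/2 1907/2000
4 2 9269/10000
5 5/2 554/625
6 3 1677/2000
7 7/2 8017/10000
8 4 77/100
DF(2y) = 9269/10000 ≈ 0.926900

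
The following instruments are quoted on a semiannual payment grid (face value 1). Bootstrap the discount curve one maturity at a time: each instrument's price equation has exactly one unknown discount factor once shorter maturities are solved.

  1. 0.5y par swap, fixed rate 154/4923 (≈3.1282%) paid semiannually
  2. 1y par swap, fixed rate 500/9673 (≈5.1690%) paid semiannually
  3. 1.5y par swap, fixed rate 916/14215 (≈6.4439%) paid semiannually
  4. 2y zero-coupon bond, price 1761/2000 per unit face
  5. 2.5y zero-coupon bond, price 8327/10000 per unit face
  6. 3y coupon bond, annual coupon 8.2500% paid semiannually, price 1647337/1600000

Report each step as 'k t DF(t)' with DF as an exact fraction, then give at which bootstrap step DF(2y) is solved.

step 1 [0.5y] swap r/2=77/4923: DF=(1 − 77/4923·(0))/(1+77/4923) = 4923/5000 ≈ 0.984600
step 2 [1y] swap r/2=250/9673: DF=(1 − 250/9673·(0.984600))/(1+250/9673) = 19/20 ≈ 0.950000
step 3 [1.5y] swap r/2=458/14215: DF=(1 − 458/14215·(0.984600+0.950000))/(1+458/14215) = 2271/2500 ≈ 0.908400
step 4 [2y] zero: DF = P = 1761/2000 ≈ 0.880500
step 5 [2.5y] zero: DF = P = 8327/10000 ≈ 0.832700
step 6 [3y] bond c/2=33/800: DF=(1647337/1600000 − 33/800·(0.984600+0.950000+0.908400+0.880500+0.832700))/(1+33/800) = 8083/10000 ≈ 0.808300

1 1/2 4923/5000
2 1 19/20
3 3/2 2271/2500
4 2 1761/2000
5 5/2 8327/10000
6 3 8083/10000
DF(2y) is solved at step 4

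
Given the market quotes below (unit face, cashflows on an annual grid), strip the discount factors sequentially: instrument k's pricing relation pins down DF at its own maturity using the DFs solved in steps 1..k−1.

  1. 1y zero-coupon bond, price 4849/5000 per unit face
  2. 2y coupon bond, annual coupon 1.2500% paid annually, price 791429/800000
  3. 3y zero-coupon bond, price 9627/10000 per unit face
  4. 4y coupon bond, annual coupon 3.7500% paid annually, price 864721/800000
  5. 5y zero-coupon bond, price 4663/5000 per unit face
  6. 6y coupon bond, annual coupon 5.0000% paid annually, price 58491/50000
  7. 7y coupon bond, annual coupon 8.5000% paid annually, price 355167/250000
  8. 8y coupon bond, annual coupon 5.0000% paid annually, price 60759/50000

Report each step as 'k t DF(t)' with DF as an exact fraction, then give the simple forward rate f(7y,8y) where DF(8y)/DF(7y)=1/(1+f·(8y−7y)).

step 1 [1y] zero: DF = P = 4849/5000 ≈ 0.969800
step 2 [2y] bond c/1=1/80: DF=(791429/800000 − 1/80·(0.969800))/(1+1/80) = 9651/10000 ≈ 0.965100
step 3 [3y] zero: DF = P = 9627/10000 ≈ 0.962700
step 4 [4y] bond c/1=3/80: DF=(864721/800000 − 3/80·(0.969800+0.965100+0.962700))/(1+3/80) = 9371/10000 ≈ 0.937100
step 5 [5y] zero: DF = P = 4663/5000 ≈ 0.932600
step 6 [6y] bond c/1=1/20: DF=(58491/50000 − 1/20·(0.969800+0.965100+0.962700+0.937100+0.932600))/(1+1/20) = 8871/10000 ≈ 0.887100
step 7 [7y] bond c/1=17/200: DF=(355167/250000 − 17/200·(0.969800+0.965100+0.962700+0.937100+0.932600+0.887100))/(1+17/200) = 1083/1250 ≈ 0.866400
step 8 [8y] bond c/1=1/20: DF=(60759/50000 − 1/20·(0.969800+0.965100+0.962700+0.937100+0.932600+0.887100+0.866400))/(1+1/20) = 2117/2500 ≈ 0.846800

1 1 4849/5000
2 2 9651/10000
3 3 9627/10000
4 4 9371/10000
5 5 4663/5000
6 6 8871/10000
7 7 1083/1250
8 8 2117/2500
f(7y,8y) = ((1083/1250)/(2117/2500) − 1)/(1) = 49/2117 ≈ 2.3146%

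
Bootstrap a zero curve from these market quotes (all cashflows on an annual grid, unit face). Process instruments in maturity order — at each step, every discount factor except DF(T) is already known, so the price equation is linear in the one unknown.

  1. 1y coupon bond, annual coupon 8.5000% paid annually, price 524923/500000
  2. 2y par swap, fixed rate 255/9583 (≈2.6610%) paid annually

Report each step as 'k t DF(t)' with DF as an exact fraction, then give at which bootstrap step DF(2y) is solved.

step 1 [1y] bond c/1=17/200: DF=(524923/500000 − 17/200·(0))/(1+17/200) = 2419/2500 ≈ 0.967600
step 2 [2y] swap r/1=255/9583: DF=(1 − 255/9583·(0.967600))/(1+255/9583) = 949/1000 ≈ 0.949000

1 1 2419/2500
2 2 949/1000
DF(2y) is solved at step 2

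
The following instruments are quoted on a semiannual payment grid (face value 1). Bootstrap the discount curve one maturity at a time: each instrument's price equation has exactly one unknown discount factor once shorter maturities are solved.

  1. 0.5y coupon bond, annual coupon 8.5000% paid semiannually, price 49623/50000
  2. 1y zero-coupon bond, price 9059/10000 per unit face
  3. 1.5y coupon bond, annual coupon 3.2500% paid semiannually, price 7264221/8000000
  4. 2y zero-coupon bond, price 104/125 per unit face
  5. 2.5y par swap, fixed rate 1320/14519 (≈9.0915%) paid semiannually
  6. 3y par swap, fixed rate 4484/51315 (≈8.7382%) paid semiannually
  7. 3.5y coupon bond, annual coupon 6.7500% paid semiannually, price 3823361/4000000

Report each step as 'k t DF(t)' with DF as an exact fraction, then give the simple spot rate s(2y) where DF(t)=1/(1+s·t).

1 1/2 119/125
2 1 9059/10000
3 3/2 4319/5000
4 2 104/125
5 5/2 401/500
6 3 3879/5000
7 7/2 7571/10000
s(2y) = (1/(104/125) − 1)/(2) = 21/208 ≈ 10.0962%

step 1 [0.5y] bond c/2=17/400: DF=(49623/50000 − 17/400·(0))/(1+17/400) = 119/125 ≈ 0.952000
step 2 [1y] zero: DF = P = 9059/10000 ≈ 0.905900
step 3 [1.5y] bond c/2=13/800: DF=(7264221/8000000 − 13/800·(0.952000+0.905900))/(1+13/800) = 4319/5000 ≈ 0.863800
step 4 [2y] zero: DF = P = 104/125 ≈ 0.832000
step 5 [2.5y] swap r/2=660/14519: DF=(1 − 660/14519·(0.952000+0.905900+0.863800+0.832000))/(1+660/14519) = 401/500 ≈ 0.802000
step 6 [3y] swap r/2=2242/51315: DF=(1 − 2242/51315·(0.952000+0.905900+0.863800+0.832000+0.802000))/(1+2242/51315) = 3879/5000 ≈ 0.775800
step 7 [3.5y] bond c/2=27/800: DF=(3823361/4000000 − 27/800·(0.952000+0.905900+0.863800+0.832000+0.802000+0.775800))/(1+27/800) = 7571/10000 ≈ 0.757100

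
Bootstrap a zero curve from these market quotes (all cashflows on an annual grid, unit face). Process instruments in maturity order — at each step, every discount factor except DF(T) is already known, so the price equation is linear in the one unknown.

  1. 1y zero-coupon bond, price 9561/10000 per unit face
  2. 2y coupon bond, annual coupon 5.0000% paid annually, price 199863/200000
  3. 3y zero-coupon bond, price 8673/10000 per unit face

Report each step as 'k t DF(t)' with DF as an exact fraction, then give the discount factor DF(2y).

step 1 [1y] zero: DF = P = 9561/10000 ≈ 0.956100
step 2 [2y] bond c/1=1/20: DF=(199863/200000 − 1/20·(0.956100))/(1+1/20) = 4531/5000 ≈ 0.906200
step 3 [3y] zero: DF = P = 8673/10000 ≈ 0.867300

1 1 9561/10000
2 2 4531/5000
3 3 8673/10000
DF(2y) = 4531/5000 ≈ 0.906200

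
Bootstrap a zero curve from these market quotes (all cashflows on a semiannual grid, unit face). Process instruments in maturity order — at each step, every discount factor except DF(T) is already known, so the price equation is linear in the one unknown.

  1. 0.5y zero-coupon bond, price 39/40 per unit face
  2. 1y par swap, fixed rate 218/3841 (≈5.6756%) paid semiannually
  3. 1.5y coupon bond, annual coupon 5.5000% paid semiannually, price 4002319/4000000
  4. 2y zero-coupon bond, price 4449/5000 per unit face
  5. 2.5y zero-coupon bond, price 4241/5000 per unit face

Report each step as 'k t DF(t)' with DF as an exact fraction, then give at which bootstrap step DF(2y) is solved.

step 1 [0.5y] zero: DF = P = 39/40 ≈ 0.975000
step 2 [1y] swap r/2=109/3841: DF=(1 − 109/3841·(0.975000))/(1+109/3841) = 1891/2000 ≈ 0.945500
step 3 [1.5y] bond c/2=11/400: DF=(4002319/4000000 − 11/400·(0.975000+0.945500))/(1+11/400) = 1153/1250 ≈ 0.922400
step 4 [2y] zero: DF = P = 4449/5000 ≈ 0.889800
step 5 [2.5y] zero: DF = P = 4241/5000 ≈ 0.848200

1 1/2 39/40
2 1 1891/2000
3 3/2 1153/1250
4 2 4449/5000
5 5/2 4241/5000
DF(2y) is solved at step 4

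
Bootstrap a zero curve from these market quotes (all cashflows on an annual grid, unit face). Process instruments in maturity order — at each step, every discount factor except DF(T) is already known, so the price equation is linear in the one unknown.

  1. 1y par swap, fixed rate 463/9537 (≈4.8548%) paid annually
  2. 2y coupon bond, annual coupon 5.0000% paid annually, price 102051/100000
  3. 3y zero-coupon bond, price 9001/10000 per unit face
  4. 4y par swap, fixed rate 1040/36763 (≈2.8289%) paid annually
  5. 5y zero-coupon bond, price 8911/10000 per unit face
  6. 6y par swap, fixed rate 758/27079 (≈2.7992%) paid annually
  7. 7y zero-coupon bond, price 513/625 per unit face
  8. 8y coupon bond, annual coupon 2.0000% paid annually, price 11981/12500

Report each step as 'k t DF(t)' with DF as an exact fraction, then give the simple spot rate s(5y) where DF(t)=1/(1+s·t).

step 1 [1y] swap r/1=463/9537: DF=(1 − 463/9537·(0))/(1+463/9537) = 9537/10000 ≈ 0.953700
step 2 [2y] bond c/1=1/20: DF=(102051/100000 − 1/20·(0.953700))/(1+1/20) = 1853/2000 ≈ 0.926500
step 3 [3y] zero: DF = P = 9001/10000 ≈ 0.900100
step 4 [4y] swap r/1=1040/36763: DF=(1 − 1040/36763·(0.953700+0.926500+0.900100))/(1+1040/36763) = 112/125 ≈ 0.896000
step 5 [5y] zero: DF = P = 8911/10000 ≈ 0.891100
step 6 [6y] swap r/1=758/27079: DF=(1 − 758/27079·(0.953700+0.926500+0.900100+0.896000+0.891100))/(1+758/27079) = 2121/2500 ≈ 0.848400
step 7 [7y] zero: DF = P = 513/625 ≈ 0.820800
step 8 [8y] bond c/1=1/50: DF=(11981/12500 − 1/50·(0.953700+0.926500+0.900100+0.896000+0.891100+0.848400+0.820800))/(1+1/50) = 4087/5000 ≈ 0.817400

1 1 9537/10000
2 2 1853/2000
3 3 9001/10000
4 4 112/125
5 5 8911/10000
6 6 2121/2500
7 7 513/625
8 8 4087/5000
s(5y) = (1/(8911/10000) − 1)/(5) = 1089/44555 ≈ 2.4442%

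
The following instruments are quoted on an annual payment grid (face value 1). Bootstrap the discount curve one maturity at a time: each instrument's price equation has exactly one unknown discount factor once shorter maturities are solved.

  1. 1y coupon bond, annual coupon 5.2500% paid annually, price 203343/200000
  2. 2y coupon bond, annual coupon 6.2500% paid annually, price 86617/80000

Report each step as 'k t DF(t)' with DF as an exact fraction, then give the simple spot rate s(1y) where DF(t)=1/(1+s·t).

step 1 [1y] bond c/1=21/400: DF=(203343/200000 − 21/400·(0))/(1+21/400) = 483/500 ≈ 0.966000
step 2 [2y] bond c/1=1/16: DF=(86617/80000 − 1/16·(0.966000))/(1+1/16) = 4811/5000 ≈ 0.962200

1 1 483/500
2 2 4811/5000
s(1y) = (1/(483/500) − 1)/(1) = 17/483 ≈ 3.5197%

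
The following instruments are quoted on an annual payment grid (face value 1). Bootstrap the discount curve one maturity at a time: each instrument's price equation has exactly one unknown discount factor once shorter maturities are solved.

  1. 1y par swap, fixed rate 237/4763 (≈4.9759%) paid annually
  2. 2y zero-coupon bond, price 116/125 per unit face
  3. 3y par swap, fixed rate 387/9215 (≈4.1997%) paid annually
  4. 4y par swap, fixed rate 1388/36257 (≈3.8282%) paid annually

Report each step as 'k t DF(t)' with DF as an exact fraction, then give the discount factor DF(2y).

1 1 4763/5000
2 2 116/125
3 3 8839/10000
4 4 2153/2500
DF(2y) = 116/125 ≈ 0.928000

step 1 [1y] swap r/1=237/4763: DF=(1 − 237/4763·(0))/(1+237/4763) = 4763/5000 ≈ 0.952600
step 2 [2y] zero: DF = P = 116/125 ≈ 0.928000
step 3 [3y] swap r/1=387/9215: DF=(1 − 387/9215·(0.952600+0.928000))/(1+387/9215) = 8839/10000 ≈ 0.883900
step 4 [4y] swap r/1=1388/36257: DF=(1 − 1388/36257·(0.952600+0.928000+0.883900))/(1+1388/36257) = 2153/2500 ≈ 0.861200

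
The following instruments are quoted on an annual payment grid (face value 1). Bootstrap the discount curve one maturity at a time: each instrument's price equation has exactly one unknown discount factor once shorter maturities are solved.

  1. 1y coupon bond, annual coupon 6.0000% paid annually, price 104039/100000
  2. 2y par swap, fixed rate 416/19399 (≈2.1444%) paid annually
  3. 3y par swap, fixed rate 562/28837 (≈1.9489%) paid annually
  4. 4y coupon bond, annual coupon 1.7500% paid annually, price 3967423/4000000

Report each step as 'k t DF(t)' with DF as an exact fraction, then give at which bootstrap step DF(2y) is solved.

1 1 1963/2000
2 2 599/625
3 3 4719/5000
4 4 2313/2500
DF(2y) is solved at step 2

step 1 [1y] bond c/1=3/50: DF=(104039/100000 − 3/50·(0))/(1+3/50) = 1963/2000 ≈ 0.981500
step 2 [2y] swap r/1=416/19399: DF=(1 − 416/19399·(0.981500))/(1+416/19399) = 599/625 ≈ 0.958400
step 3 [3y] swap r/1=562/28837: DF=(1 − 562/28837·(0.981500+0.958400))/(1+562/28837) = 4719/5000 ≈ 0.943800
step 4 [4y] bond c/1=7/400: DF=(3967423/4000000 − 7/400·(0.981500+0.958400+0.943800))/(1+7/400) = 2313/2500 ≈ 0.925200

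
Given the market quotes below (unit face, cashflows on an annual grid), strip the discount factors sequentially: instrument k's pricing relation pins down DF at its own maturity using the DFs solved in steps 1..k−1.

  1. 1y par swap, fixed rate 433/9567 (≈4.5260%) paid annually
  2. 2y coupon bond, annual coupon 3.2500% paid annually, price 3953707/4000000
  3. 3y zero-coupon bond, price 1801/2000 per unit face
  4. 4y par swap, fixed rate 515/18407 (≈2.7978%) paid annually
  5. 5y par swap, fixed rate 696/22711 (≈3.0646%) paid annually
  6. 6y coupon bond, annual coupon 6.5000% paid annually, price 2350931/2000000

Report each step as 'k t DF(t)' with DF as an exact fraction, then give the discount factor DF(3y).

step 1 [1y] swap r/1=433/9567: DF=(1 − 433/9567·(0))/(1+433/9567) = 9567/10000 ≈ 0.956700
step 2 [2y] bond c/1=13/400: DF=(3953707/4000000 − 13/400·(0.956700))/(1+13/400) = 1159/1250 ≈ 0.927200
step 3 [3y] zero: DF = P = 1801/2000 ≈ 0.900500
step 4 [4y] swap r/1=515/18407: DF=(1 − 515/18407·(0.956700+0.927200+0.900500))/(1+515/18407) = 897/1000 ≈ 0.897000
step 5 [5y] swap r/1=696/22711: DF=(1 − 696/22711·(0.956700+0.927200+0.900500+0.897000))/(1+696/22711) = 538/625 ≈ 0.860800
step 6 [6y] bond c/1=13/200: DF=(2350931/2000000 − 13/200·(0.956700+0.927200+0.900500+0.897000+0.860800))/(1+13/200) = 1653/2000 ≈ 0.826500

1 1 9567/10000
2 2 1159/1250
3 3 1801/2000
4 4 897/1000
5 5 538/625
6 6 1653/2000
DF(3y) = 1801/2000 ≈ 0.900500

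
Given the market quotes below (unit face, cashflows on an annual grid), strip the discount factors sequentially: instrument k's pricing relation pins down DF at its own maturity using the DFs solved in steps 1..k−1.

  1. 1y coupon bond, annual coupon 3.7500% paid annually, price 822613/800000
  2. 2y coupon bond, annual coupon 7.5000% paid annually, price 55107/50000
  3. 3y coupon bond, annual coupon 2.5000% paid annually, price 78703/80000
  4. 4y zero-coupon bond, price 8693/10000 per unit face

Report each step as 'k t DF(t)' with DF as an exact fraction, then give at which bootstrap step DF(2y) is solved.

step 1 [1y] bond c/1=3/80: DF=(822613/800000 − 3/80·(0))/(1+3/80) = 9911/10000 ≈ 0.991100
step 2 [2y] bond c/1=3/40: DF=(55107/50000 − 3/40·(0.991100))/(1+3/40) = 9561/10000 ≈ 0.956100
step 3 [3y] bond c/1=1/40: DF=(78703/80000 − 1/40·(0.991100+0.956100))/(1+1/40) = 9123/10000 ≈ 0.912300
step 4 [4y] zero: DF = P = 8693/10000 ≈ 0.869300

1 1 9911/10000
2 2 9561/10000
3 3 9123/10000
4 4 8693/10000
DF(2y) is solved at step 2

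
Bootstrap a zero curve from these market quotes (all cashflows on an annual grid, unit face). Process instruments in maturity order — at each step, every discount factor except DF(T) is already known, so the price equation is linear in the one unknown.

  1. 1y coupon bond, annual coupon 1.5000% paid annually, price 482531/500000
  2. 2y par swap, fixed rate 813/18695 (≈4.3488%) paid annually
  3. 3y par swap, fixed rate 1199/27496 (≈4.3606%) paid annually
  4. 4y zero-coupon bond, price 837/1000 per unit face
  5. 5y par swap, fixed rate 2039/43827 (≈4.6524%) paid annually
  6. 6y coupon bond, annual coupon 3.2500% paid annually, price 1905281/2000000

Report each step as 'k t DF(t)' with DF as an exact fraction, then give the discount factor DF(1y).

step 1 [1y] bond c/1=3/200: DF=(482531/500000 − 3/200·(0))/(1+3/200) = 2377/2500 ≈ 0.950800
step 2 [2y] swap r/1=813/18695: DF=(1 − 813/18695·(0.950800))/(1+813/18695) = 9187/10000 ≈ 0.918700
step 3 [3y] swap r/1=1199/27496: DF=(1 − 1199/27496·(0.950800+0.918700))/(1+1199/27496) = 8801/10000 ≈ 0.880100
step 4 [4y] zero: DF = P = 837/1000 ≈ 0.837000
step 5 [5y] swap r/1=2039/43827: DF=(1 − 2039/43827·(0.950800+0.918700+0.880100+0.837000))/(1+2039/43827) = 7961/10000 ≈ 0.796100
step 6 [6y] bond c/1=13/400: DF=(1905281/2000000 − 13/400·(0.950800+0.918700+0.880100+0.837000+0.796100))/(1+13/400) = 7847/10000 ≈ 0.784700

1 1 2377/2500
2 2 9187/10000
3 3 8801/10000
4 4 837/1000
5 5 7961/10000
6 6 7847/10000
DF(1y) = 2377/2500 ≈ 0.950800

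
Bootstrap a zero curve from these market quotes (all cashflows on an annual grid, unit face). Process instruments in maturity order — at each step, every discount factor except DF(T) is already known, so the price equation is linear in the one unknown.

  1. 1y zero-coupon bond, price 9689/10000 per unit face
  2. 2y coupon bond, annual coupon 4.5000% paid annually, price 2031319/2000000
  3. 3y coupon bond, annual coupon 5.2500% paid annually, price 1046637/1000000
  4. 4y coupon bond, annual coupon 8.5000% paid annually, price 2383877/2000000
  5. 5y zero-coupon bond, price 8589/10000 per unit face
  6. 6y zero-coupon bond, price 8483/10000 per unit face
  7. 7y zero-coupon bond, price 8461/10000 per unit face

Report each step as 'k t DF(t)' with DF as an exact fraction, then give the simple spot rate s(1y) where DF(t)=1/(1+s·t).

step 1 [1y] zero: DF = P = 9689/10000 ≈ 0.968900
step 2 [2y] bond c/1=9/200: DF=(2031319/2000000 − 9/200·(0.968900))/(1+9/200) = 4651/5000 ≈ 0.930200
step 3 [3y] bond c/1=21/400: DF=(1046637/1000000 − 21/400·(0.968900+0.930200))/(1+21/400) = 8997/10000 ≈ 0.899700
step 4 [4y] bond c/1=17/200: DF=(2383877/2000000 − 17/200·(0.968900+0.930200+0.899700))/(1+17/200) = 8793/10000 ≈ 0.879300
step 5 [5y] zero: DF = P = 8589/10000 ≈ 0.858900
step 6 [6y] zero: DF = P = 8483/10000 ≈ 0.848300
step 7 [7y] zero: DF = P = 8461/10000 ≈ 0.846100

1 1 9689/10000
2 2 4651/5000
3 3 8997/10000
4 4 8793/10000
5 5 8589/10000
6 6 8483/10000
7 7 8461/10000
s(1y) = (1/(9689/10000) − 1)/(1) = 311/9689 ≈ 3.2098%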